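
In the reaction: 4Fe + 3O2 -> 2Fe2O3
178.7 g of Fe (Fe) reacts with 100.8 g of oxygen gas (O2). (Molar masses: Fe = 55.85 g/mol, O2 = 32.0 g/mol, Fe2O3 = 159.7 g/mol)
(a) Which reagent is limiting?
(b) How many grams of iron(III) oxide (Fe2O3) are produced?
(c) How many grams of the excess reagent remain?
(a) Fe, (b) 255.5 g, (c) 24.01 g

Moles of Fe = 178.7 g ÷ 55.85 g/mol = 3.19964 mol
Moles of O2 = 100.8 g ÷ 32.0 g/mol = 3.15 mol
Moles ÷ coefficient: Fe: 3.19964/4 = 0.7999, O2: 3.15/3 = 1.05
(a) Fe has the smaller value, so Fe is the limiting reagent.
(b) Moles of Fe2O3 = 3.19964 mol Fe × (2/4) = 1.59982 mol; mass = 1.59982 mol × 159.7 g/mol = 255.5 g
(c) O2 consumed = 3.19964 × (3/4) = 2.39973 mol; remaining = 3.15 − 2.39973 = 0.750269 mol; mass = 0.750269 mol × 32.0 g/mol = 24.01 g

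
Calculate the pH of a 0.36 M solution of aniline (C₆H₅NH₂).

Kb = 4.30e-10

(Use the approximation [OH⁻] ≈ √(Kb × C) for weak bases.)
pH = 9.09

[OH⁻] = √(Kb × C) = √(4.30e-10 × 0.36) = 1.2442e-05. pOH = 4.91, pH = 14 - pOH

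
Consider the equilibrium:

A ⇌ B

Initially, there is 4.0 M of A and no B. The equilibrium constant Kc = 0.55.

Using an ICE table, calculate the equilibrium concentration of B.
[B] = 1.419 M

ICE: [A] = 4.0 − x, [B] = x.
Kc = x/(4.0 − x) = 0.55 ⇒ x = 0.55·4.0/(1 + 0.55) = 2.2/1.55 = 1.419.
[B] = x = 1.419 M.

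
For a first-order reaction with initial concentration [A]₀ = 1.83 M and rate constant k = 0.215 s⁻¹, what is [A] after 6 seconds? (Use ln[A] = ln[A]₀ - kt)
0.5037 M

ln[A] = ln[A]₀ - k·t = ln(1.83) - (0.215)·(6) = 0.6043 - 1.2900 = -0.6857
[A] = e^(-0.6857) = 0.5037 M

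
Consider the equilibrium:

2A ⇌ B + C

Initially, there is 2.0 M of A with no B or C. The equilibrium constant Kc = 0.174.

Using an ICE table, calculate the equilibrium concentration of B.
[B] = 0.455 M

ICE: [A] = 2.0 − 2x, [B] = [C] = x.
Kc = x²/(2.0 − 2x)² = 0.174 ⇒ √Kc = x/(2.0 − 2x).
x = √0.174·2.0/(1 + 2√0.174) = 0.41713·2.0/1.8343 = 0.45482.
[B] = x = 0.455 M.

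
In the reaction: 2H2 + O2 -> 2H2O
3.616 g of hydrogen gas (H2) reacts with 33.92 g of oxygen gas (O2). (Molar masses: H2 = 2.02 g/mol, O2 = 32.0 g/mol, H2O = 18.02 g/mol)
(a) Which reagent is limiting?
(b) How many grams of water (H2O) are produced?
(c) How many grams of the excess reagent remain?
(a) H2, (b) 32.26 g, (c) 5.278 g

Moles of H2 = 3.616 g ÷ 2.02 g/mol = 1.7901 mol
Moles of O2 = 33.92 g ÷ 32.0 g/mol = 1.06 mol
Moles ÷ coefficient: H2: 1.7901/2 = 0.895, O2: 1.06/1 = 1.06
(a) H2 has the smaller value, so H2 is the limiting reagent.
(b) Moles of H2O = 1.7901 mol H2 × (2/2) = 1.7901 mol; mass = 1.7901 mol × 18.02 g/mol = 32.26 g
(c) O2 consumed = 1.7901 × (1/2) = 0.89505 mol; remaining = 1.06 − 0.89505 = 0.16495 mol; mass = 0.16495 mol × 32.0 g/mol = 5.278 g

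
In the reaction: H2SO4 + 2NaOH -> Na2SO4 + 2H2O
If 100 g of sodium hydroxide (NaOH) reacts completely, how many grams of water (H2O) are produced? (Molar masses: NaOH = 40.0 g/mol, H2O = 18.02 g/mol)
Moles of NaOH = 100 g ÷ 40.0 g/mol = 2.5 mol
Mole ratio: 2 mol H2O / 2 mol NaOH
Moles of H2O = 2.5 × (2/2) = 2.5 mol
Mass of H2O = 2.5 mol × 18.02 g/mol = 45.05 g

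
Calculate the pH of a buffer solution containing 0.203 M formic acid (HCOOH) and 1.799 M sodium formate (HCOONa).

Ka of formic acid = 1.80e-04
pH = 4.69

pKa = -log(1.80e-04) = 3.74. pH = pKa + log([A⁻]/[HA]) = 3.74 + log(1.799/0.203)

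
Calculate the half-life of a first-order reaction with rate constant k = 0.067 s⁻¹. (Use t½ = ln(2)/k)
10.35 s

t½ = ln(2)/k = 0.6931/0.067 = 10.35 s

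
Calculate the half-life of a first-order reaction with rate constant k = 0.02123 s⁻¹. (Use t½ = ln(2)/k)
32.65 s

t½ = ln(2)/k = 0.6931/0.02123 = 32.65 s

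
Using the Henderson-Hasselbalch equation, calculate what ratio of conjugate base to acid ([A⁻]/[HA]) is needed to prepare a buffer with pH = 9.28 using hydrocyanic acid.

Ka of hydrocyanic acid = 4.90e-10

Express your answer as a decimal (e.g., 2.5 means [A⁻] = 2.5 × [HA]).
[A⁻]/[HA] = 0.934

pKa = −log(4.90e-10) = 9.3098. pH = pKa + log([A⁻]/[HA]). 9.28 = 9.3098 + log(ratio). log(ratio) = 9.28 − 9.3098 = -0.0298. ratio = 10^(-0.0298) = 0.934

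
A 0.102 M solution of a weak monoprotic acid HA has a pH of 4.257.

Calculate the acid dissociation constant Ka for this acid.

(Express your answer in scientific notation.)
K_a = 3.00e-08

[H⁺] = 10^(−pH) = 10^(−4.257) = 5.534e-05 M. For HA ⇌ H⁺ + A⁻, Ka = x²/(C − x) = (5.534e-05)²/(0.102 − 5.534e-05) = 3.00e-08.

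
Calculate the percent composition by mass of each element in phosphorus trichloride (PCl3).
P: 22.55%, Cl: 77.45%

Molar mass of PCl3 = 137.32 g/mol
% P = (1 × 30.97) / 137.32 × 100% = 30.97 / 137.32 × 100% = 22.55%
% Cl = (3 × 35.45) / 137.32 × 100% = 106.35 / 137.32 × 100% = 77.45%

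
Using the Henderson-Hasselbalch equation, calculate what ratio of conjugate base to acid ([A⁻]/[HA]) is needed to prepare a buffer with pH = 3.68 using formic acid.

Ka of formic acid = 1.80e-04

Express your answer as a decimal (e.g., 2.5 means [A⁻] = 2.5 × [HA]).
[A⁻]/[HA] = 0.862

pKa = −log(1.80e-04) = 3.7447. pH = pKa + log([A⁻]/[HA]). 3.68 = 3.7447 + log(ratio). log(ratio) = 3.68 − 3.7447 = -0.0647. ratio = 10^(-0.0647) = 0.862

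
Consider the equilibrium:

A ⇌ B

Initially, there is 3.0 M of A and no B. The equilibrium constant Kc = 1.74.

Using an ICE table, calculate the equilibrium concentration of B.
[B] = 1.905 M

ICE: [A] = 3.0 − x, [B] = x.
Kc = x/(3.0 − x) = 1.74 ⇒ x = 1.74·3.0/(1 + 1.74) = 5.22/2.74 = 1.905.
[B] = x = 1.905 M.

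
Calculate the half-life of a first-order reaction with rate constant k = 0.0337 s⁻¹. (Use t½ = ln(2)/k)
20.57 s

t½ = ln(2)/k = 0.6931/0.0337 = 20.57 s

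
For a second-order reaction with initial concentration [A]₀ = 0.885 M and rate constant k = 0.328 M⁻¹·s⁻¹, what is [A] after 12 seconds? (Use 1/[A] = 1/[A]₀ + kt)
0.1974 M

1/[A] = 1/[A]₀ + k·t = 1/0.885 + (0.328)·(12) = 1.1299 + 3.9360 = 5.0659
[A] = 1/5.0659 = 0.1974 M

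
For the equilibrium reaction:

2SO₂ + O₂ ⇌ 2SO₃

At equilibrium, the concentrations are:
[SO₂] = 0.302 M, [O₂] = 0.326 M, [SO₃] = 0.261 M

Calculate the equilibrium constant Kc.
K_c = 2.2911

Kc = ([SO₃]^2) / ([SO₂]^2 × [O₂])
   = ((0.261)^2) / ((0.302)^2·(0.326))
   = 0.068121 / 0.029733 = 2.2911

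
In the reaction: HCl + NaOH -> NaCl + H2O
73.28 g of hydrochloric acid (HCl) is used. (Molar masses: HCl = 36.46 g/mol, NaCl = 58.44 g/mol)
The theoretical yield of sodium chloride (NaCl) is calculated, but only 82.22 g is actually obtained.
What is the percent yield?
Moles of HCl = 73.28 g ÷ 36.46 g/mol = 2.00987 mol
Mole ratio: 1 mol NaCl / 1 mol HCl
Moles of NaCl = 2.00987 × (1/1) = 2.00987 mol
Theoretical yield = 2.00987 mol × 58.44 g/mol = 117.46 g
Actual yield = 82.22 g
Percent yield = (82.22 / 117.46) × 100% = 70.0%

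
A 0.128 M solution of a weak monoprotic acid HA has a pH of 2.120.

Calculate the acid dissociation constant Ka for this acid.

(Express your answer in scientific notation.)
K_a = 4.78e-04

[H⁺] = 10^(−pH) = 10^(−2.120) = 7.586e-03 M. For HA ⇌ H⁺ + A⁻, Ka = x²/(C − x) = (7.586e-03)²/(0.128 − 7.586e-03) = 4.78e-04.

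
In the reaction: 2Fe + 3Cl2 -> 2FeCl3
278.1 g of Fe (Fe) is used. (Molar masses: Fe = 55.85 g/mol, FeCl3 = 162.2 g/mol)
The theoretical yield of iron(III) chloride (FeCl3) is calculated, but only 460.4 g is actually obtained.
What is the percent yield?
Moles of Fe = 278.1 g ÷ 55.85 g/mol = 4.97941 mol
Mole ratio: 2 mol FeCl3 / 2 mol Fe
Moles of FeCl3 = 4.97941 × (2/2) = 4.97941 mol
Theoretical yield = 4.97941 mol × 162.2 g/mol = 807.66 g
Actual yield = 460.4 g
Percent yield = (460.4 / 807.66) × 100% = 57.0%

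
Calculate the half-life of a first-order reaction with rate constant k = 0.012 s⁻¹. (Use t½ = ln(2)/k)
57.76 s

t½ = ln(2)/k = 0.6931/0.012 = 57.76 s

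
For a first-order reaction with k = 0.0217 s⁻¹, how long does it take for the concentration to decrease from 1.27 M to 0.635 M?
31.94 s

From ln[A] = ln[A]₀ - k·t: t = ln([A]₀/[A])/k = ln(1.27/0.635)/0.0217 = ln(2.0000)/0.0217 = 0.6931/0.0217 = 31.94 s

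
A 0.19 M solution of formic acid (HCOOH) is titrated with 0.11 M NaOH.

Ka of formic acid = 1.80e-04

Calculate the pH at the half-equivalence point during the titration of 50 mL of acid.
pH = pKa = 3.74

At the half-equivalence point, [HA] = [A⁻], so by Henderson–Hasselbalch pH = pKa + log(1) = pKa.
pKa = −log(1.80e-04) = 3.74.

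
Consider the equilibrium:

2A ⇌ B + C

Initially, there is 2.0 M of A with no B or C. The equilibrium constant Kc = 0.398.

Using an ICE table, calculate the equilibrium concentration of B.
[B] = 0.558 M

ICE: [A] = 2.0 − 2x, [B] = [C] = x.
Kc = x²/(2.0 − 2x)² = 0.398 ⇒ √Kc = x/(2.0 − 2x).
x = √0.398·2.0/(1 + 2√0.398) = 0.63087·2.0/2.2617 = 0.55786.
[B] = x = 0.558 M.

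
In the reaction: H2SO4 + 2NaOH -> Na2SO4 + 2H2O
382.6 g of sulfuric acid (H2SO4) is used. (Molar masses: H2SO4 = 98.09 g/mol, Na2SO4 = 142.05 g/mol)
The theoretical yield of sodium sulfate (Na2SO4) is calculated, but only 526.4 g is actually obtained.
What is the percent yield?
Moles of H2SO4 = 382.6 g ÷ 98.09 g/mol = 3.9005 mol
Mole ratio: 1 mol Na2SO4 / 1 mol H2SO4
Moles of Na2SO4 = 3.9005 × (1/1) = 3.9005 mol
Theoretical yield = 3.9005 mol × 142.05 g/mol = 554.07 g
Actual yield = 526.4 g
Percent yield = (526.4 / 554.07) × 100% = 95.0%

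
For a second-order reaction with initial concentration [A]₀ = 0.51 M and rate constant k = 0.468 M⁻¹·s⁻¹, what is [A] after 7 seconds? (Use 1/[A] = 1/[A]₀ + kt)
0.1910 M

1/[A] = 1/[A]₀ + k·t = 1/0.51 + (0.468)·(7) = 1.9608 + 3.2760 = 5.2368
[A] = 1/5.2368 = 0.1910 M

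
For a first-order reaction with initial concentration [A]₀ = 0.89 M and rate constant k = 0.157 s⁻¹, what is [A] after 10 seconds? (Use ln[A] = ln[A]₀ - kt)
0.1852 M

ln[A] = ln[A]₀ - k·t = ln(0.89) - (0.157)·(10) = -0.1165 - 1.5700 = -1.6865
[A] = e^(-1.6865) = 0.1852 M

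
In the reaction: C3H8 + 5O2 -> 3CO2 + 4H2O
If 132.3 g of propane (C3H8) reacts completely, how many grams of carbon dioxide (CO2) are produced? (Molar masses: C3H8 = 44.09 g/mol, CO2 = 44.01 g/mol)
Moles of C3H8 = 132.3 g ÷ 44.09 g/mol = 3.00068 mol
Mole ratio: 3 mol CO2 / 1 mol C3H8
Moles of CO2 = 3.00068 × (3/1) = 9.00204 mol
Mass of CO2 = 9.00204 mol × 44.01 g/mol = 396.2 g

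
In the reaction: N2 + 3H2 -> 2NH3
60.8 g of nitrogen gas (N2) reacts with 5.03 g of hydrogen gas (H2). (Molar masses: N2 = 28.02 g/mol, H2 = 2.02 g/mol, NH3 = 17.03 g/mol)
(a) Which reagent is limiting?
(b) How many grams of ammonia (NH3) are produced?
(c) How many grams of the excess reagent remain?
(a) H2, (b) 28.27 g, (c) 37.54 g

Moles of N2 = 60.8 g ÷ 28.02 g/mol = 2.16988 mol
Moles of H2 = 5.03 g ÷ 2.02 g/mol = 2.4901 mol
Moles ÷ coefficient: N2: 2.16988/1 = 2.17, H2: 2.4901/3 = 0.83
(a) H2 has the smaller value, so H2 is the limiting reagent.
(b) Moles of NH3 = 2.4901 mol H2 × (2/3) = 1.66007 mol; mass = 1.66007 mol × 17.03 g/mol = 28.27 g
(c) N2 consumed = 2.4901 × (1/3) = 0.830033 mol; remaining = 2.16988 − 0.830033 = 1.33985 mol; mass = 1.33985 mol × 28.02 g/mol = 37.54 g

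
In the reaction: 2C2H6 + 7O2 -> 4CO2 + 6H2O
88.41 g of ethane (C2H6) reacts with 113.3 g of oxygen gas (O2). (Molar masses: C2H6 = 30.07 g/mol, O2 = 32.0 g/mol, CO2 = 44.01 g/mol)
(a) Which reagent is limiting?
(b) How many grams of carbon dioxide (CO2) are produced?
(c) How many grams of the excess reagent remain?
(a) O2, (b) 89.04 g, (c) 57.99 g

Moles of C2H6 = 88.41 g ÷ 30.07 g/mol = 2.94014 mol
Moles of O2 = 113.3 g ÷ 32.0 g/mol = 3.54062 mol
Moles ÷ coefficient: C2H6: 2.94014/2 = 1.47, O2: 3.54062/7 = 0.5058
(a) O2 has the smaller value, so O2 is the limiting reagent.
(b) Moles of CO2 = 3.54062 mol O2 × (4/7) = 2.02321 mol; mass = 2.02321 mol × 44.01 g/mol = 89.04 g
(c) C2H6 consumed = 3.54062 × (2/7) = 1.01161 mol; remaining = 2.94014 − 1.01161 = 1.92853 mol; mass = 1.92853 mol × 30.07 g/mol = 57.99 g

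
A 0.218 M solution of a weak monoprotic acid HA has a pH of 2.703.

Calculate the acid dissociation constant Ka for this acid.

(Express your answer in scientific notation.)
K_a = 1.82e-05

[H⁺] = 10^(−pH) = 10^(−2.703) = 1.982e-03 M. For HA ⇌ H⁺ + A⁻, Ka = x²/(C − x) = (1.982e-03)²/(0.218 − 1.982e-03) = 1.82e-05.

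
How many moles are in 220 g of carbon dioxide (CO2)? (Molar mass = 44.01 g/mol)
Moles = 220 g ÷ 44.01 g/mol = 4.999 mol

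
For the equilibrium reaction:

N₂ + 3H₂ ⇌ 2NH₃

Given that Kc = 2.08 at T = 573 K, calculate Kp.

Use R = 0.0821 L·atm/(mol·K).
K_p = 9.40e-04

Δn = (moles gaseous products) − (moles gaseous reactants) = -2
T = 573 K; RT = 0.0821 × 573 = 47.0433
Kp = Kc·(RT)^Δn = 2.08 × (47.0433)^-2 = 2.08 × 0.000451861 = 9.40e-04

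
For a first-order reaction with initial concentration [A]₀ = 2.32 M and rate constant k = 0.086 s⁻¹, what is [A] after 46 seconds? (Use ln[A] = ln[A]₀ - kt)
0.0444 M

ln[A] = ln[A]₀ - k·t = ln(2.32) - (0.086)·(46) = 0.8416 - 3.9560 = -3.1144
[A] = e^(-3.1144) = 0.0444 M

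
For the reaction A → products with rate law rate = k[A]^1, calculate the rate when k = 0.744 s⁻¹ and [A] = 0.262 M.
0.1949 M/s

rate = k·[A]^1 = 0.744·(0.262)^1 = 0.744·0.262 = 0.1949 M/s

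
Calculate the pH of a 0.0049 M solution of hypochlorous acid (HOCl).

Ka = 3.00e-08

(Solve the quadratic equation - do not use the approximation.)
pH = 4.92

x² + Ka×x - Ka×C = 0. Using quadratic formula: [H⁺] = 1.2109e-05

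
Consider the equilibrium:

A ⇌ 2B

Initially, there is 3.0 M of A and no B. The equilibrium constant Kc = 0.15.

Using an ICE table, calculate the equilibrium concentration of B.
[B] = 0.634 M

ICE: [A] = 3.0 − x, [B] = 2x.
Kc = (2x)²/(3.0 − x) = 0.15 ⇒ 4x² + 0.15x − 0.45 = 0.
x = (−0.15 + √(0.15² + 4·4·0.45))/(2·4) = (−0.15 + √7.2225)/8 = 0.31718.
[B] = 2x = 0.634 M.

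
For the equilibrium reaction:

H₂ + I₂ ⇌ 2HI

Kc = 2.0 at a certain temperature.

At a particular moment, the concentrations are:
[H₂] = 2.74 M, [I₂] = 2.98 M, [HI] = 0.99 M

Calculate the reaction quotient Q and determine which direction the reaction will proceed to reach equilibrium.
Q = 0.120, Q < K, reaction proceeds forward (toward products)

Q = ([HI]^2) / ([H₂] × [I₂])
  = ((0.99)^2) / ((2.74)·(2.98)) = 0.9801/8.1652 = 0.12
Since Q = 0.12 < Kc = 2.0, the reaction proceeds forward (toward products) to reach equilibrium.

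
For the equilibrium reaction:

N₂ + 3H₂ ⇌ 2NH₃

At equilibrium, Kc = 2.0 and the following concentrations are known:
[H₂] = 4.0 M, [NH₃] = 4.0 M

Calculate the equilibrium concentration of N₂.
[N₂] = 0.1250 M

Kc = ([NH₃]^2) / ([N₂] × [H₂]^3) = 2.0
[N₂]^1 = (product terms)/(Kc · other reactant terms) = 16 / (2.0 · 64) = 0.125
[N₂] = 0.1250 M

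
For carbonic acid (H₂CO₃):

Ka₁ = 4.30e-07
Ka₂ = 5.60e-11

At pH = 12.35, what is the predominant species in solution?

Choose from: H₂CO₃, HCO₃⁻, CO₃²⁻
CO₃²⁻

pKa1 = 6.37, pKa2 = 10.25. Each pKa is the crossover between adjacent species; pH = 12.35 lies in the region where CO₃²⁻ predominates.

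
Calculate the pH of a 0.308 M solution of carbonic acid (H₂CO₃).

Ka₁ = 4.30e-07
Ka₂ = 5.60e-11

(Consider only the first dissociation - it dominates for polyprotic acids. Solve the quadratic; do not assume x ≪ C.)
pH = 3.44

x² + Ka₁·x − Ka₁·C = 0 with Ka₁ = 4.30e-07, C = 0.308.
x = (−Ka₁ + √(Ka₁² + 4·Ka₁·C))/2 = 3.6371e-04 M, so pH = 3.44.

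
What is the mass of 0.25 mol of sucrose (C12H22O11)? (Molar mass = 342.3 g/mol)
Mass = 0.25 mol × 342.3 g/mol = 85.58 g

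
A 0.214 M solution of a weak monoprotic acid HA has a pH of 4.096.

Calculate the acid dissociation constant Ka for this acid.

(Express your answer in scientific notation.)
K_a = 3.00e-08

[H⁺] = 10^(−pH) = 10^(−4.096) = 8.017e-05 M. For HA ⇌ H⁺ + A⁻, Ka = x²/(C − x) = (8.017e-05)²/(0.214 − 8.017e-05) = 3.00e-08.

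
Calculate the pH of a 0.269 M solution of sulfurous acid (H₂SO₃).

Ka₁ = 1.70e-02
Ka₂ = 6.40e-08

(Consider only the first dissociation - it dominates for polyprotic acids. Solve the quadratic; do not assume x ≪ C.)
pH = 1.22

x² + Ka₁·x − Ka₁·C = 0 with Ka₁ = 1.70e-02, C = 0.269.
x = (−Ka₁ + √(Ka₁² + 4·Ka₁·C))/2 = 5.9656e-02 M, so pH = 1.22.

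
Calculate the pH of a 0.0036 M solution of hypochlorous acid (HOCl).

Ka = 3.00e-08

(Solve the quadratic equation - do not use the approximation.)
pH = 4.98

x² + Ka×x - Ka×C = 0. Using quadratic formula: [H⁺] = 1.0377e-05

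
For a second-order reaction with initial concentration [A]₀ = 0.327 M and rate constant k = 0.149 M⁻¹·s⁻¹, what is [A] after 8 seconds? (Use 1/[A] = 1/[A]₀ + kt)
0.2353 M

1/[A] = 1/[A]₀ + k·t = 1/0.327 + (0.149)·(8) = 3.0581 + 1.1920 = 4.2501
[A] = 1/4.2501 = 0.2353 M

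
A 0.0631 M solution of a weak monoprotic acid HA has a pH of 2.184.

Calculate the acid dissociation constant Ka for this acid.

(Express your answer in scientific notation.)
K_a = 7.58e-04

[H⁺] = 10^(−pH) = 10^(−2.184) = 6.546e-03 M. For HA ⇌ H⁺ + A⁻, Ka = x²/(C − x) = (6.546e-03)²/(0.0631 − 6.546e-03) = 7.58e-04.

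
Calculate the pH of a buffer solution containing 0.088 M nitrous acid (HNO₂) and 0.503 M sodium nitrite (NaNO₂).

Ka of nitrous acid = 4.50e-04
pH = 4.10

pKa = -log(4.50e-04) = 3.35. pH = pKa + log([A⁻]/[HA]) = 3.35 + log(0.503/0.088)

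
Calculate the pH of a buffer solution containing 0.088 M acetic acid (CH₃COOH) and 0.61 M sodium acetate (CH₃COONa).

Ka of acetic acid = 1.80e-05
pH = 5.59

pKa = -log(1.80e-05) = 4.74. pH = pKa + log([A⁻]/[HA]) = 4.74 + log(0.61/0.088)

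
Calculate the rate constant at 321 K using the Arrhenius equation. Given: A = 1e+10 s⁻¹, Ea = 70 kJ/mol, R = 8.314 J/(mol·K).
4.06e-02 s⁻¹

k = A·exp(-Ea/(R·T)) = 1e+10·exp(-70000/(8.314·321)) = 1e+10·exp(-26.2291) = 1e+10·4.0631e-12 = 4.06e-02 s⁻¹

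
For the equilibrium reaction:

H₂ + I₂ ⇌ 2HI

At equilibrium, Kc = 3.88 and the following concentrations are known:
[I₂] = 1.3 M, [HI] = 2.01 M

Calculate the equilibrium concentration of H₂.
[H₂] = 0.8010 M

Kc = ([HI]^2) / ([H₂] × [I₂]) = 3.88
[H₂]^1 = (product terms)/(Kc · other reactant terms) = 4.0401 / (3.88 · 1.3) = 0.80097
[H₂] = 0.8010 M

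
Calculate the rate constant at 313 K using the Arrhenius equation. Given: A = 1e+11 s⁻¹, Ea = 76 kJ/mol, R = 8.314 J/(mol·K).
2.07e-02 s⁻¹

k = A·exp(-Ea/(R·T)) = 1e+11·exp(-76000/(8.314·313)) = 1e+11·exp(-29.2051) = 1e+11·2.0719e-13 = 2.07e-02 s⁻¹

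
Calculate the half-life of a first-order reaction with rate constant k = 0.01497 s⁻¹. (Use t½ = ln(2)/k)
46.30 s

t½ = ln(2)/k = 0.6931/0.01497 = 46.30 s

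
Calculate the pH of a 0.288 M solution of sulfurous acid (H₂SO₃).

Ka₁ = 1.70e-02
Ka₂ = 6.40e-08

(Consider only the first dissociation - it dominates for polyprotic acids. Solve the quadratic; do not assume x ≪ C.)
pH = 1.21

x² + Ka₁·x − Ka₁·C = 0 with Ka₁ = 1.70e-02, C = 0.288.
x = (−Ka₁ + √(Ka₁² + 4·Ka₁·C))/2 = 6.1986e-02 M, so pH = 1.21.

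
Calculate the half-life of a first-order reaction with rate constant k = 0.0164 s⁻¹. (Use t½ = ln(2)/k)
42.27 s

t½ = ln(2)/k = 0.6931/0.0164 = 42.27 s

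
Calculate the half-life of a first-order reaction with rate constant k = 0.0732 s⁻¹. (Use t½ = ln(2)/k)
9.47 s

t½ = ln(2)/k = 0.6931/0.0732 = 9.47 s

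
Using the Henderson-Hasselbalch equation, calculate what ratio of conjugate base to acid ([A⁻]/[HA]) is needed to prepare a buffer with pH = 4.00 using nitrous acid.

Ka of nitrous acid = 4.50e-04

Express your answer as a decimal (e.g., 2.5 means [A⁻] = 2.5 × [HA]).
[A⁻]/[HA] = 4.500

pKa = −log(4.50e-04) = 3.3468. pH = pKa + log([A⁻]/[HA]). 4.00 = 3.3468 + log(ratio). log(ratio) = 4.00 − 3.3468 = 0.6532. ratio = 10^(0.6532) = 4.500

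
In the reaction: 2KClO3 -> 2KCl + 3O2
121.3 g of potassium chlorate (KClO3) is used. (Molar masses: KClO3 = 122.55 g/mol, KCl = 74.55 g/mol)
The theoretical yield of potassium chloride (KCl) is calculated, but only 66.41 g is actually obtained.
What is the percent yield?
Moles of KClO3 = 121.3 g ÷ 122.55 g/mol = 0.9898 mol
Mole ratio: 2 mol KCl / 2 mol KClO3
Moles of KCl = 0.9898 × (2/2) = 0.9898 mol
Theoretical yield = 0.9898 mol × 74.55 g/mol = 73.79 g
Actual yield = 66.41 g
Percent yield = (66.41 / 73.79) × 100% = 90.0%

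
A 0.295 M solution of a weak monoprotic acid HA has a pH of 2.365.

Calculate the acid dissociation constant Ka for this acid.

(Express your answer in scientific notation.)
K_a = 6.41e-05

[H⁺] = 10^(−pH) = 10^(−2.365) = 4.315e-03 M. For HA ⇌ H⁺ + A⁻, Ka = x²/(C − x) = (4.315e-03)²/(0.295 − 4.315e-03) = 6.41e-05.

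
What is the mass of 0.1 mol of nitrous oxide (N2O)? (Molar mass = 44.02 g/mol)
Mass = 0.1 mol × 44.02 g/mol = 4.402 g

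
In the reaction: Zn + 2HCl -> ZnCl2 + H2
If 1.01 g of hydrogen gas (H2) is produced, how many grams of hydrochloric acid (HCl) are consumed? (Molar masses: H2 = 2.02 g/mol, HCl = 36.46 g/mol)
Moles of H2 = 1.01 g ÷ 2.02 g/mol = 0.5 mol
Mole ratio: 2 mol HCl / 1 mol H2
Moles of HCl = 0.5 × (2/1) = 1 mol
Mass of HCl = 1 mol × 36.46 g/mol = 36.46 g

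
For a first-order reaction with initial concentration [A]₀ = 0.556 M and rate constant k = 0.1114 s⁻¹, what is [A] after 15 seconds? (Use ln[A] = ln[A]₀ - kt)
0.1046 M

ln[A] = ln[A]₀ - k·t = ln(0.556) - (0.1114)·(15) = -0.5870 - 1.6710 = -2.2580
[A] = e^(-2.2580) = 0.1046 M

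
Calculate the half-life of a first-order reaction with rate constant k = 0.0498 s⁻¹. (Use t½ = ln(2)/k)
13.92 s

t½ = ln(2)/k = 0.6931/0.0498 = 13.92 s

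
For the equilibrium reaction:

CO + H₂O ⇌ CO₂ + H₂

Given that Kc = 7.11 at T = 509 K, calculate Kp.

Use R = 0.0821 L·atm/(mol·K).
K_p = 7.1100

Δn = (moles gaseous products) − (moles gaseous reactants) = 0
T = 509 K; RT = 0.0821 × 509 = 41.7889
Kp = Kc·(RT)^Δn = 7.11 × (41.7889)^0 = 7.11 × 1 = 7.1100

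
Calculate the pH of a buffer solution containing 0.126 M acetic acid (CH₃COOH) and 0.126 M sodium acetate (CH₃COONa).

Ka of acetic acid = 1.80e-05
pH = 4.74

pKa = -log(1.80e-05) = 4.74. pH = pKa + log([A⁻]/[HA]) = 4.74 + log(0.126/0.126)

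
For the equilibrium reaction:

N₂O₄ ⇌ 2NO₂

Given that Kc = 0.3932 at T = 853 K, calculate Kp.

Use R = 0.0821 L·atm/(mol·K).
K_p = 27.5363

Δn = (moles gaseous products) − (moles gaseous reactants) = 1
T = 853 K; RT = 0.0821 × 853 = 70.0313
Kp = Kc·(RT)^Δn = 0.3932 × (70.0313)^1 = 0.3932 × 70.0313 = 27.5363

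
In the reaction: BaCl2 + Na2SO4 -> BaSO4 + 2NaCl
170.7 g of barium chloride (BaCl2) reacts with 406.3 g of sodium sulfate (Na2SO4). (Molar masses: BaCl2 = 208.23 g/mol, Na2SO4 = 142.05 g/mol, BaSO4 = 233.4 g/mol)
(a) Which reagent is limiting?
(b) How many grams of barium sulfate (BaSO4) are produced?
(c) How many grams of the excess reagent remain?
(a) BaCl2, (b) 191.3 g, (c) 289.9 g

Moles of BaCl2 = 170.7 g ÷ 208.23 g/mol = 0.819767 mol
Moles of Na2SO4 = 406.3 g ÷ 142.05 g/mol = 2.86026 mol
Moles ÷ coefficient: BaCl2: 0.819767/1 = 0.8198, Na2SO4: 2.86026/1 = 2.86
(a) BaCl2 has the smaller value, so BaCl2 is the limiting reagent.
(b) Moles of BaSO4 = 0.819767 mol BaCl2 × (1/1) = 0.819767 mol; mass = 0.819767 mol × 233.4 g/mol = 191.3 g
(c) Na2SO4 consumed = 0.819767 × (1/1) = 0.819767 mol; remaining = 2.86026 − 0.819767 = 2.04049 mol; mass = 2.04049 mol × 142.05 g/mol = 289.9 g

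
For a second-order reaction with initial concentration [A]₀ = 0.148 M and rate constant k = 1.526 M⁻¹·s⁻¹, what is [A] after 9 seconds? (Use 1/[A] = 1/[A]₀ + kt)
0.0488 M

1/[A] = 1/[A]₀ + k·t = 1/0.148 + (1.526)·(9) = 6.7568 + 13.7340 = 20.4908
[A] = 1/20.4908 = 0.0488 M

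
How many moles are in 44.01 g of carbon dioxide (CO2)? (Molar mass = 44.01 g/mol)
Moles = 44.01 g ÷ 44.01 g/mol = 1 mol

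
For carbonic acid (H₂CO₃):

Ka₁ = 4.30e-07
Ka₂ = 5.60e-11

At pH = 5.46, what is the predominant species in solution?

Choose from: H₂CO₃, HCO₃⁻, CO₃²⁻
H₂CO₃

pKa1 = 6.37, pKa2 = 10.25. Each pKa is the crossover between adjacent species; pH = 5.46 lies in the region where H₂CO₃ predominates.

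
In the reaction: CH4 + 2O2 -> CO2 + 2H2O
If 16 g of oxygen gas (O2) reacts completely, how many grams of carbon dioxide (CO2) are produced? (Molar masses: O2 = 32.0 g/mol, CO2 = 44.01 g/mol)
Moles of O2 = 16 g ÷ 32.0 g/mol = 0.5 mol
Mole ratio: 1 mol CO2 / 2 mol O2
Moles of CO2 = 0.5 × (1/2) = 0.25 mol
Mass of CO2 = 0.25 mol × 44.01 g/mol = 11 g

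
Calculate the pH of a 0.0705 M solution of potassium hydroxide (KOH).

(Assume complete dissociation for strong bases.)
pH = 12.85

[OH⁻] = 0.0705 M for strong base. pOH = -log[OH⁻] = 1.15, pH = 14 - pOH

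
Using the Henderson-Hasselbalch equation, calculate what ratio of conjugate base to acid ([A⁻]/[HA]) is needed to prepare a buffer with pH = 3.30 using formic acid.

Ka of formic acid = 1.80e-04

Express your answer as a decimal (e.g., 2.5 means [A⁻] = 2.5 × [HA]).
[A⁻]/[HA] = 0.359

pKa = −log(1.80e-04) = 3.7447. pH = pKa + log([A⁻]/[HA]). 3.30 = 3.7447 + log(ratio). log(ratio) = 3.30 − 3.7447 = -0.4447. ratio = 10^(-0.4447) = 0.359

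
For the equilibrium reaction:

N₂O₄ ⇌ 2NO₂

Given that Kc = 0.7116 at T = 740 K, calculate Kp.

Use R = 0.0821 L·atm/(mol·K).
K_p = 43.2325

Δn = (moles gaseous products) − (moles gaseous reactants) = 1
T = 740 K; RT = 0.0821 × 740 = 60.754
Kp = Kc·(RT)^Δn = 0.7116 × (60.754)^1 = 0.7116 × 60.754 = 43.2325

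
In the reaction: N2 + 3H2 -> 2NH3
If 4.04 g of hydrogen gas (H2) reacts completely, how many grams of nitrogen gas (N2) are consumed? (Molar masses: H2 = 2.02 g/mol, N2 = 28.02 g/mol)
Moles of H2 = 4.04 g ÷ 2.02 g/mol = 2 mol
Mole ratio: 1 mol N2 / 3 mol H2
Moles of N2 = 2 × (1/3) = 0.666667 mol
Mass of N2 = 0.666667 mol × 28.02 g/mol = 18.68 g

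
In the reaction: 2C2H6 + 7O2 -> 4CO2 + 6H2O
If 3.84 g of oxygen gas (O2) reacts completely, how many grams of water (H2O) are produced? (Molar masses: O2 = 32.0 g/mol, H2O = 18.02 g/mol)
Moles of O2 = 3.84 g ÷ 32.0 g/mol = 0.12 mol
Mole ratio: 6 mol H2O / 7 mol O2
Moles of H2O = 0.12 × (6/7) = 0.102857 mol
Mass of H2O = 0.102857 mol × 18.02 g/mol = 1.853 g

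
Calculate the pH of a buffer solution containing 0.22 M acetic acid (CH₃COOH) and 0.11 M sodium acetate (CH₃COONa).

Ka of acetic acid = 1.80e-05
pH = 4.44

pKa = -log(1.80e-05) = 4.74. pH = pKa + log([A⁻]/[HA]) = 4.74 + log(0.11/0.22)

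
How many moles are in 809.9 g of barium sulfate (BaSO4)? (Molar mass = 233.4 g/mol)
Moles = 809.9 g ÷ 233.4 g/mol = 3.47 mol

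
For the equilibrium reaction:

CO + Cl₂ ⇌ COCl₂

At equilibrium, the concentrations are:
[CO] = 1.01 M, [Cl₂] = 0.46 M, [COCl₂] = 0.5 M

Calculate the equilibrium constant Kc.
K_c = 1.0762

Kc = ([COCl₂]) / ([CO] × [Cl₂])
   = ((0.5)) / ((1.01)·(0.46))
   = 0.5 / 0.4646 = 1.0762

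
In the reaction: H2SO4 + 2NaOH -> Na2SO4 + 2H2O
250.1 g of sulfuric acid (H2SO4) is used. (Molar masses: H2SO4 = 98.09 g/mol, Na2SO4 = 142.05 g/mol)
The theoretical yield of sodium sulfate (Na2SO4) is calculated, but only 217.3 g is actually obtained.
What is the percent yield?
Moles of H2SO4 = 250.1 g ÷ 98.09 g/mol = 2.5497 mol
Mole ratio: 1 mol Na2SO4 / 1 mol H2SO4
Moles of Na2SO4 = 2.5497 × (1/1) = 2.5497 mol
Theoretical yield = 2.5497 mol × 142.05 g/mol = 362.18 g
Actual yield = 217.3 g
Percent yield = (217.3 / 362.18) × 100% = 60.0%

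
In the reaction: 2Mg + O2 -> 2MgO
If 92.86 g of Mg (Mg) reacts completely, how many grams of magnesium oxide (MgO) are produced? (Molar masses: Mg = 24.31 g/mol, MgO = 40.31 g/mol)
Moles of Mg = 92.86 g ÷ 24.31 g/mol = 3.81983 mol
Mole ratio: 2 mol MgO / 2 mol Mg
Moles of MgO = 3.81983 × (2/2) = 3.81983 mol
Mass of MgO = 3.81983 mol × 40.31 g/mol = 154 g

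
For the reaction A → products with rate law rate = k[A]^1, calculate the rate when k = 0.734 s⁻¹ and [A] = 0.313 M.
0.2297 M/s

rate = k·[A]^1 = 0.734·(0.313)^1 = 0.734·0.313 = 0.2297 M/s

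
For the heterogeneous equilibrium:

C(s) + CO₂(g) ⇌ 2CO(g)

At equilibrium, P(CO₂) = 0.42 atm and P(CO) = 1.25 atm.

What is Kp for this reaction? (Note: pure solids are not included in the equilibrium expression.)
K_p = 3.720

Solid C is excluded.
Kp = P(CO)²/P(CO₂) = (1.25)²/0.42 = 1.562/0.42 = 3.720.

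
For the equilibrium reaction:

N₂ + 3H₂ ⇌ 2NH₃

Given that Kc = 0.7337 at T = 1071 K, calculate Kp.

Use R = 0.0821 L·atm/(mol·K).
K_p = 9.49e-05

Δn = (moles gaseous products) − (moles gaseous reactants) = -2
T = 1071 K; RT = 0.0821 × 1071 = 87.9291
Kp = Kc·(RT)^Δn = 0.7337 × (87.9291)^-2 = 0.7337 × 0.000129341 = 9.49e-05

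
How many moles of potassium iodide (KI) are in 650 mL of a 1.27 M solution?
Moles = Molarity × Volume (L)
Moles = 1.27 M × 0.65 L = 0.8255 mol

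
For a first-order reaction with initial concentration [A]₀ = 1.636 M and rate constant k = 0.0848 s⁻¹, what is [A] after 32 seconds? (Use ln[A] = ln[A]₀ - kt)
0.1085 M

ln[A] = ln[A]₀ - k·t = ln(1.636) - (0.0848)·(32) = 0.4923 - 2.7136 = -2.2213
[A] = e^(-2.2213) = 0.1085 M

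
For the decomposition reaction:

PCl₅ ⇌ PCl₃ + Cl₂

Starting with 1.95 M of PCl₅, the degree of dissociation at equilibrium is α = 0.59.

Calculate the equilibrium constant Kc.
K_c = 1.6556

x = α·[A]₀ = 0.59 × 1.95 = 1.15 M dissociated.
At eq: [PCl₅] = 1.95 − 1.15 = 0.7995 M; [PCl₃] = [Cl₂] = x = 1.15 M.
Kc = [PCl₃][Cl₂]/[PCl₅] = (1.15)²/0.7995 = 1.656.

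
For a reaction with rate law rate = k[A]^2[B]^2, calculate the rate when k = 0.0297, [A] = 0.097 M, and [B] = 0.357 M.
3.562e-05 M/s

rate = k·[A]^2·[B]^2 = 0.0297·(0.097)^2·(0.357)^2 = 0.0297·0.009409·0.127449 = 3.562e-05 M/s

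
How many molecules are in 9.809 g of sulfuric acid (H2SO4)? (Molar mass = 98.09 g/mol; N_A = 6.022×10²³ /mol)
Moles = 9.809 g ÷ 98.09 g/mol = 0.1 mol
Molecules = 0.1 mol × 6.022×10²³ /mol = 6.022e+22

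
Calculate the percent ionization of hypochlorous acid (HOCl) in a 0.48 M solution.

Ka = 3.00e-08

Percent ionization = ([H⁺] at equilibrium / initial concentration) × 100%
Percent ionization = 0.025%

Let x = [H⁺]. Ka = x²/(C - x) ⇒ x² + (3.00e-08)x - (3.00e-08)(0.48) = 0. x = 1.1999e-04. Percent = (1.1999e-04/0.48) × 100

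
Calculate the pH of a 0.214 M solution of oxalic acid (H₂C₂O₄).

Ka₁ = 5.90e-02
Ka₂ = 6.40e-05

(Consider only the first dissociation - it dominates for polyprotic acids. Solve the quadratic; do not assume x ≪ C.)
pH = 1.06

x² + Ka₁·x − Ka₁·C = 0 with Ka₁ = 5.90e-02, C = 0.214.
x = (−Ka₁ + √(Ka₁² + 4·Ka₁·C))/2 = 8.6673e-02 M, so pH = 1.06.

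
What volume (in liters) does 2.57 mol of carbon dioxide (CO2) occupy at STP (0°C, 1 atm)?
At STP, 1 mol of gas occupies 22.4 L
Volume = 2.57 mol × 22.4 L/mol = 57.57 L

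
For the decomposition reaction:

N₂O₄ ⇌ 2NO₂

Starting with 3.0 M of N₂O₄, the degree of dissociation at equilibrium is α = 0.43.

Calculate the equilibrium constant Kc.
K_c = 3.8926

x = α·[A]₀ = 0.43 × 3.0 = 1.29 M dissociated.
At eq: [N₂O₄] = 3.0 − 1.29 = 1.71 M; [NO₂] = 2x = 2.58 M.
Kc = [NO₂]²/[N₂O₄] = (2.58)²/1.71 = 3.893.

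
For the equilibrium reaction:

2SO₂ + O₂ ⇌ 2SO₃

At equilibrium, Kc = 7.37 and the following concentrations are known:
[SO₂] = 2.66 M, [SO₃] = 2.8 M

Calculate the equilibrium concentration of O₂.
[O₂] = 0.1503 M

Kc = ([SO₃]^2) / ([SO₂]^2 × [O₂]) = 7.37
[O₂]^1 = (product terms)/(Kc · other reactant terms) = 7.84 / (7.37 · 7.0756) = 0.15034
[O₂] = 0.1503 M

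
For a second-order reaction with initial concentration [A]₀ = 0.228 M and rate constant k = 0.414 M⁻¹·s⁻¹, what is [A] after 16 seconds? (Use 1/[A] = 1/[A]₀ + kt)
0.0908 M

1/[A] = 1/[A]₀ + k·t = 1/0.228 + (0.414)·(16) = 4.3860 + 6.6240 = 11.0100
[A] = 1/11.0100 = 0.0908 M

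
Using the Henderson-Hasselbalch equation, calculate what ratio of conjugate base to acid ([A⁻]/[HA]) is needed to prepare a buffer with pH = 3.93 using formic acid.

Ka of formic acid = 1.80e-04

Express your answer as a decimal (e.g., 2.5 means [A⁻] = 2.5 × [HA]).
[A⁻]/[HA] = 1.532

pKa = −log(1.80e-04) = 3.7447. pH = pKa + log([A⁻]/[HA]). 3.93 = 3.7447 + log(ratio). log(ratio) = 3.93 − 3.7447 = 0.1853. ratio = 10^(0.1853) = 1.532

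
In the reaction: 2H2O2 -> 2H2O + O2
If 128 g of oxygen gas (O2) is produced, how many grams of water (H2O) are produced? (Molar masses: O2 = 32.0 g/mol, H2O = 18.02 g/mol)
Moles of O2 = 128 g ÷ 32.0 g/mol = 4 mol
Mole ratio: 2 mol H2O / 1 mol O2
Moles of H2O = 4 × (2/1) = 8 mol
Mass of H2O = 8 mol × 18.02 g/mol = 144.2 g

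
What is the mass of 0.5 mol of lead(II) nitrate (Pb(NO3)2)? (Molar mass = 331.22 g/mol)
Mass = 0.5 mol × 331.22 g/mol = 165.6 g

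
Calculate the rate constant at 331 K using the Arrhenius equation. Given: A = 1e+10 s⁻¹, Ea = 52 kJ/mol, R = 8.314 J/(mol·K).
6.22e+01 s⁻¹

k = A·exp(-Ea/(R·T)) = 1e+10·exp(-52000/(8.314·331)) = 1e+10·exp(-18.8958) = 1e+10·6.2181e-09 = 6.22e+01 s⁻¹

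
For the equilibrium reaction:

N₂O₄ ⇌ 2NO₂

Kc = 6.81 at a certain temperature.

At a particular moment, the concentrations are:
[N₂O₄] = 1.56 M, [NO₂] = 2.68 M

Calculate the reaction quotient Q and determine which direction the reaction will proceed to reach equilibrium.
Q = 4.604, Q < K, reaction proceeds forward (toward products)

Q = ([NO₂]^2) / ([N₂O₄])
  = ((2.68)^2) / ((1.56)) = 7.1824/1.56 = 4.604
Since Q = 4.604 < Kc = 6.81, the reaction proceeds forward (toward products) to reach equilibrium.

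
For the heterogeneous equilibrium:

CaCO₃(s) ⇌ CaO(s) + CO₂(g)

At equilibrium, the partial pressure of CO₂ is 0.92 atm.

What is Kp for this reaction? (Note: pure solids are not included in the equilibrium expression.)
K_p = 0.92

Solids (CaCO₃, CaO) have activity 1 and are excluded.
Kp = P(CO₂) = 0.92.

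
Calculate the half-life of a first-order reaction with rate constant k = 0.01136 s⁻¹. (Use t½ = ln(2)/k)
61.02 s

t½ = ln(2)/k = 0.6931/0.01136 = 61.02 s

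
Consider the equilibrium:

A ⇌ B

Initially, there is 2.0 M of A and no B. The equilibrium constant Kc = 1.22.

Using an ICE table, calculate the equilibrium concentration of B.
[B] = 1.099 M

ICE: [A] = 2.0 − x, [B] = x.
Kc = x/(2.0 − x) = 1.22 ⇒ x = 1.22·2.0/(1 + 1.22) = 2.44/2.22 = 1.099.
[B] = x = 1.099 M.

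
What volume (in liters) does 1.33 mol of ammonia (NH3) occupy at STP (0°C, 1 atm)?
At STP, 1 mol of gas occupies 22.4 L
Volume = 1.33 mol × 22.4 L/mol = 29.79 L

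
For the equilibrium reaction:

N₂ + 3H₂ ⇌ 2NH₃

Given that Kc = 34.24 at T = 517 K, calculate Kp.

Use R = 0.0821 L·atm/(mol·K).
K_p = 0.0190

Δn = (moles gaseous products) − (moles gaseous reactants) = -2
T = 517 K; RT = 0.0821 × 517 = 42.4457
Kp = Kc·(RT)^Δn = 34.24 × (42.4457)^-2 = 34.24 × 0.000555051 = 0.0190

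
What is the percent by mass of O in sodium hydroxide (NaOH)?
Mass of O in formula = 16.0 × 1 = 16 g/mol
Molar mass = 40.0 g/mol
% O = (16/40.0) × 100% = 40.00%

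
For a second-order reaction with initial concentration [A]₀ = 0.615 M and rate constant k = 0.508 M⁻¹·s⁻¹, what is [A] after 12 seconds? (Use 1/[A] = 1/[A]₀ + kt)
0.1295 M

1/[A] = 1/[A]₀ + k·t = 1/0.615 + (0.508)·(12) = 1.6260 + 6.0960 = 7.7220
[A] = 1/7.7220 = 0.1295 M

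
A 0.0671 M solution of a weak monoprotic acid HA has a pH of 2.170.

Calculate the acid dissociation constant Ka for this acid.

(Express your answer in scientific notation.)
K_a = 7.58e-04

[H⁺] = 10^(−pH) = 10^(−2.170) = 6.761e-03 M. For HA ⇌ H⁺ + A⁻, Ka = x²/(C − x) = (6.761e-03)²/(0.0671 − 6.761e-03) = 7.58e-04.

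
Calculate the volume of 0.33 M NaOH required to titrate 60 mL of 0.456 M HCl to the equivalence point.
V_{base} = 82.9 mL

At equivalence: moles acid = moles base.
moles HCl = 0.456 M × 0.06 L = 0.02736 mol
V_NaOH = 0.02736 mol ÷ 0.33 M = 0.08291 L = 82.9 mL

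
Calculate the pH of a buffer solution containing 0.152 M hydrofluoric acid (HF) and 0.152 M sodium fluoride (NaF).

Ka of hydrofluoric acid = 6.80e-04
pH = 3.17

pKa = -log(6.80e-04) = 3.17. pH = pKa + log([A⁻]/[HA]) = 3.17 + log(0.152/0.152)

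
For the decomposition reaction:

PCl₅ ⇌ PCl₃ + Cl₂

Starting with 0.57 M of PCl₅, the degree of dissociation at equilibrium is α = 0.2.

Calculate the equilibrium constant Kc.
K_c = 0.0285

x = α·[A]₀ = 0.2 × 0.57 = 0.114 M dissociated.
At eq: [PCl₅] = 0.57 − 0.114 = 0.456 M; [PCl₃] = [Cl₂] = x = 0.114 M.
Kc = [PCl₃][Cl₂]/[PCl₅] = (0.114)²/0.456 = 0.0285.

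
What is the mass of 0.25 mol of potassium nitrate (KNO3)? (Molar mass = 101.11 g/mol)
Mass = 0.25 mol × 101.11 g/mol = 25.28 g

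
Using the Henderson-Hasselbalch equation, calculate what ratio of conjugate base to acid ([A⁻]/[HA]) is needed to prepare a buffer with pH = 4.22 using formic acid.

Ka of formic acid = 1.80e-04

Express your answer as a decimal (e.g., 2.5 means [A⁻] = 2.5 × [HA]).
[A⁻]/[HA] = 2.987

pKa = −log(1.80e-04) = 3.7447. pH = pKa + log([A⁻]/[HA]). 4.22 = 3.7447 + log(ratio). log(ratio) = 4.22 − 3.7447 = 0.4753. ratio = 10^(0.4753) = 2.987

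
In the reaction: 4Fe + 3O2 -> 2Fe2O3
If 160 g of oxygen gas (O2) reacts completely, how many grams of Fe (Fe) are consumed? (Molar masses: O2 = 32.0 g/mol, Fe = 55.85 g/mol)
Moles of O2 = 160 g ÷ 32.0 g/mol = 5 mol
Mole ratio: 4 mol Fe / 3 mol O2
Moles of Fe = 5 × (4/3) = 6.66667 mol
Mass of Fe = 6.66667 mol × 55.85 g/mol = 372.3 g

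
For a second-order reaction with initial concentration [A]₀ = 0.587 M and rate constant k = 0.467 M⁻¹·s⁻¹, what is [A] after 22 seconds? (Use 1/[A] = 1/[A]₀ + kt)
0.0835 M

1/[A] = 1/[A]₀ + k·t = 1/0.587 + (0.467)·(22) = 1.7036 + 10.2740 = 11.9776
[A] = 1/11.9776 = 0.0835 M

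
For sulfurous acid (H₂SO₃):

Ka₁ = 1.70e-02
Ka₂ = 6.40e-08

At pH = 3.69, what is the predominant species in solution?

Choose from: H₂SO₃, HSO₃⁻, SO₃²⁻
HSO₃⁻

pKa1 = 1.77, pKa2 = 7.19. Each pKa is the crossover between adjacent species; pH = 3.69 lies in the region where HSO₃⁻ predominates.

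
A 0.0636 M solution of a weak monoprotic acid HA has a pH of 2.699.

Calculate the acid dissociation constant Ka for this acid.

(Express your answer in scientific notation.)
K_a = 6.49e-05

[H⁺] = 10^(−pH) = 10^(−2.699) = 2.000e-03 M. For HA ⇌ H⁺ + A⁻, Ka = x²/(C − x) = (2.000e-03)²/(0.0636 − 2.000e-03) = 6.49e-05.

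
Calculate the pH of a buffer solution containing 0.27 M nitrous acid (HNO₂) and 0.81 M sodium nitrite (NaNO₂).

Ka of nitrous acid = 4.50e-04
pH = 3.82

pKa = -log(4.50e-04) = 3.35. pH = pKa + log([A⁻]/[HA]) = 3.35 + log(0.81/0.27)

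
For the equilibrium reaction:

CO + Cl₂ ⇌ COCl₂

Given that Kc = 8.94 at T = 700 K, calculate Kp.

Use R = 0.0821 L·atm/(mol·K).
K_p = 0.1556

Δn = (moles gaseous products) − (moles gaseous reactants) = -1
T = 700 K; RT = 0.0821 × 700 = 57.47
Kp = Kc·(RT)^Δn = 8.94 × (57.47)^-1 = 8.94 × 0.0174004 = 0.1556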